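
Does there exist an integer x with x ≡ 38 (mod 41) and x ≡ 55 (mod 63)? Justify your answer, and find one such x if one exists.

x = 1063

The moduli 41 and 63 are coprime, so by the Chinese Remainder Theorem a unique solution modulo 2583 exists.
Any solution of the first congruence is x = 38 + 41t; substituting into the second, 41t ≡ 55 − 38 ≡ 17 (mod 63).
Note 41·20 = 820 ≡ 1 (mod 63) (as 820 − 1 = 13·63), so 41⁻¹ ≡ 20.
Multiplying by 20: t ≡ 20·17 = 340 ≡ 25 (mod 63).
With t = 25: x = 38 + 41·25 = 1063.
Check: 1063 mod 41 = 38, 1063 mod 63 = 55. ✓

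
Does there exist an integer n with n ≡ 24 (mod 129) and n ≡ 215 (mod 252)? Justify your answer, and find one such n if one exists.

Reduce both congruences modulo 3, which divides 129 and 252: they say n ≡ 24 (mod 3) and n ≡ 215 (mod 3).
But 24 mod 3 = 0 while 215 mod 3 = 2, a contradiction.
So no integer satisfies both congruences.

No, no such integer exists.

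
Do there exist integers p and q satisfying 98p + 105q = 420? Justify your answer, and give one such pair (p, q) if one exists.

p = 0, q = 4

Every value of 98p + 105q is a multiple of gcd(98, 105) = 7; since 7 ∣ 420, solutions exist.
Dividing through by 7 reduces the equation to 14p + 15q = 60.
Dividing repeatedly: 15 = 1·14 + 1, 14 = 14·1 + 0.
Back-substituting, 1 = 15 − 1·14; that is, 14·(-1) + 15·1 = 1.
Multiplying through by 60: p = (-1)·60 = -60, q = 1·60 = 60 is a solution.
Shifting by a multiple of (15, −14) keeps it a solution: p = -60 + 4·15 = 0, q = 60 − 4·14 = 4.
Indeed 98·0 + 105·4 = 0 + 420 = 420.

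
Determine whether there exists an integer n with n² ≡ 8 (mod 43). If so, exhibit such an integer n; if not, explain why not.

There is no such integer.

Apply Euler's criterion with the prime 43: 8 is a quadratic residue iff 8^21 ≡ 1 (mod 43), and a non-residue iff it is ≡ −1.
Squaring successively (mod 43): 8^2 = 64 ≡ 21; 8^4 ≡ 21² = 441 ≡ 11; 8^8 ≡ 11² = 121 ≡ 35; 8^16 ≡ 35² = 1225 ≡ 21.
Since 21 = 16 + 4 + 1, 8^21 ≡ 21 · 11 · 8; multiplying out mod 43: 21·11 = 231 ≡ 16, then 16·8 = 128 ≡ 42. Thus 8^21 ≡ 42 ≡ −1 (mod 43).
By Euler's criterion 8 is a quadratic non-residue mod 43: no n satisfies n² ≡ 8 (mod 43).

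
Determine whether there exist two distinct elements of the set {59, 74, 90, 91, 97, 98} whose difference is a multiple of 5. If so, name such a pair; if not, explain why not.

59 mod 5 = 4 and 74 mod 5 = 4, so 74 − 59 = 15 = 3·5.

The pair (59, 74) works.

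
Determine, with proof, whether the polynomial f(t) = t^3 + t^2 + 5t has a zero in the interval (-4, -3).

No such root exists.

f(-4) = -68 and f(-3) = -33, both negative.
f'(t) = 3t^2 + 2t + 5 has discriminant 2² − 4·3·5 = -56 < 0, so f' has no real roots and is positive for every real t.
So f is strictly increasing; between -4 and -3 its values lie between f(-4) = -68 and f(-3) = -33, all negative. Therefore f has no root in (-4, -3).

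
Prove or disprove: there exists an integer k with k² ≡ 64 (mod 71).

Take k = 8. Then 8² = 64, and since 0 ≤ 64 < 71 this is already reduced: 8² ≡ 64 (mod 71).

k = 8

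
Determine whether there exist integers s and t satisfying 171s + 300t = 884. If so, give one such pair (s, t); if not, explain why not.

Any value of 171s + 300t is a multiple of gcd(171, 300) = 3.
But 884 = 3·294 + 2, so 3 ∤ 884.
Therefore 171s + 300t = 884 has no solution in integers.

There are no such integers.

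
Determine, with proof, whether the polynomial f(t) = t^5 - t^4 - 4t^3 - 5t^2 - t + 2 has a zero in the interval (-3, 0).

Such a root exists.

f(-3) = -256 and f(0) = 2, which have opposite signs.
Since f is a polynomial it is continuous on [-3, 0].
By the Intermediate Value Theorem, f takes the value 0 somewhere in the open interval.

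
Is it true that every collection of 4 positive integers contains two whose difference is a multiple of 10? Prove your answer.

No; for instance {18, 19, 20, 21} is a counterexample.

Consider the 4 integers 18, 19, 20, 21. They lie in distinct residue classes modulo 10, since 4 ≤ 10.
Any two of them differ by at most 3 < 10 and by at least 1, so no difference is a multiple of 10.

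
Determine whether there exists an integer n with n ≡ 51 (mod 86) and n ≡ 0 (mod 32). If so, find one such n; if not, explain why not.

gcd(86, 32) = 2. If n ≡ 51 (mod 86) and n ≡ 0 (mod 32), then n ≡ 51 (mod 2) and n ≡ 0 (mod 2).
However 51 ≡ 1 and 0 ≡ 0 (mod 2), and 1 ≠ 0.
Hence the system has no solution.

There is no such integer.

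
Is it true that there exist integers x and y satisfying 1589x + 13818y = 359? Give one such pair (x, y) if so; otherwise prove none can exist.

No such integers exist.

Any value of 1589x + 13818y is a multiple of gcd(1589, 13818) = 7.
But 359 is not a multiple of 7 (it leaves remainder 2).
So the equation is unsolvable over ℤ.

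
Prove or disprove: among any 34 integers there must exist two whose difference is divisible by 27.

Each integer lies in one of the 27 residue classes modulo 27.
Placing 34 integers into 27 classes, some class receives at least two — say a and b.
Equal remainders mean a − b ≡ 0 (mod 27), so 27 divides their difference.

Yes.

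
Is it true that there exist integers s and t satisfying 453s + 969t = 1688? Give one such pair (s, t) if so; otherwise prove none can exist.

gcd(453, 969) = 3, so every integer of the form 453s + 969t is a multiple of 3.
But 1688 = 3·562 + 2, so 3 ∤ 1688.
So the equation is unsolvable over ℤ.

No such integers exist.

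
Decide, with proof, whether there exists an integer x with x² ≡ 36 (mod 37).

x = 31

Take x = 31. Then 31² = 961 = 25·37 + 36, so 31² ≡ 36 (mod 37).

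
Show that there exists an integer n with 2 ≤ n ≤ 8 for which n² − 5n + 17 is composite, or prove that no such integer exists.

No, no such integer n in that range exists.

The values for n = 2, 3, …, 8 are 11, 11, 13, 17, 23, 31, 41, and each of these is prime.
So no value in the range makes the expression composite.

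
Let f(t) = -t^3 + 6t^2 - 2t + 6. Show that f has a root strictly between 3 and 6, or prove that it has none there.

Yes, f has a root in the interval.

f(3) = 27 and f(6) = -6, which have opposite signs.
f is continuous everywhere (it is a polynomial), in particular on [3, 6].
By the Intermediate Value Theorem, f takes the value 0 somewhere in the open interval.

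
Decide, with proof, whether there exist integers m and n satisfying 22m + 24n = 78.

gcd(22, 24) = 2, and 2 divides 78, so integer solutions exist.
Dividing through by 2 reduces the equation to 11m + 12n = 39.
Euclidean algorithm: 12 = 1·11 + 1, 11 = 11·1 + 0.
Back-substituting, 1 = 12 − 1·11; that is, 11·(-1) + 12·1 = 1.
Multiplying through by 39: m = (-1)·39 = -39, n = 1·39 = 39 is a solution.
The general solution is m = -39 + 12k, n = 39 − 11k; taking k = 4 gives the smaller pair m = 9, n = -5.
Check: 22·9 + 24·(-5) = 198 − 120 = 78. ✓

m = 9, n = -5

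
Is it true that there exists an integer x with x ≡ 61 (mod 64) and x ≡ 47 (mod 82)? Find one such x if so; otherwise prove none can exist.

The moduli are not coprime: gcd(64, 82) = 2. Compatibility requires 2 ∣ (47 − 61) = -14, which holds, so solutions exist.
Put x = 61 + 64t, so we need 64t ≡ 68 (mod 82), equivalently (divide by 2) 32t ≡ 34 (mod 41).
Invert 32 mod 41 by the Euclidean algorithm: 41 = 1·32 + 9, 32 = 3·9 + 5, 9 = 1·5 + 4, 5 = 1·4 + 1, 4 = 4·1 + 0; back-substituting, 1 = 5 − 1·4 = 5 − (9 − 1·5) = −9 + 2·5 = −9 + 2·(32 − 3·9) = 2·32 − 7·9 = 2·32 − 7·(41 − 1·32) = −7·41 + 9·32. Hence 32·9 ≡ 1, so 32⁻¹ ≡ 9 (mod 41).
Therefore t ≡ 9·34 = 306 ≡ 19 (mod 41).
Then x = 61 + 64·19 = 1277.
Indeed 1277 ≡ 61 (mod 64) and 1277 ≡ 47 (mod 82).

x = 1277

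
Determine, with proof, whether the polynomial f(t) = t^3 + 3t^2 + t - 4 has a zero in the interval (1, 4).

No.

f(1) = 1 and f(4) = 112, both positive, so a sign-change argument is unavailable; we show f keeps this sign on the whole interval.
Shift to the endpoint 1: with t = 1 + u (0 < u < 3), one computes f(1 + u) = u^3 + 6u^2 + 10u + 1.
All 4 nonzero coefficients of this polynomial in u are positive; hence for u > 0 the value is a sum of positive terms (the constant 1 among them).
So f is strictly positive on (1, 4); no root exists in the interval.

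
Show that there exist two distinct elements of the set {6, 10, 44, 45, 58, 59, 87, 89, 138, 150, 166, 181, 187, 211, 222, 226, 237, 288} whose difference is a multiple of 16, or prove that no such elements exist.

Reduce each element mod 16: 6↦6, 10↦10, 44↦12, 45↦13, 58↦10, 59↦11, 87↦7, 89↦9, 138↦10, 150↦6, 166↦6, 181↦5, 187↦11, 211↦3, 222↦14, 226↦2, 237↦13, 288↦0. The residue 6 repeats (at 6 and 150), and 150 − 6 = 144 = 9·16.

The pair (6, 150) works.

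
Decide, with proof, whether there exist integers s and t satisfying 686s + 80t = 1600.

s = 0, t = 20

Since gcd(686, 80) = 2 and 1600 = 2·800, Bézout's identity guarantees a solution.
Dividing through by 2 reduces the equation to 343s + 40t = 800.
Dividing repeatedly: 343 = 8·40 + 23, 40 = 1·23 + 17, 23 = 1·17 + 6, 17 = 2·6 + 5, 6 = 1·5 + 1, 5 = 5·1 + 0.
Working back up the chain: 1 = 6 − 1·5 = 6 − (17 − 2·6) = −17 + 3·6 = −17 + 3·(23 − 1·17) = 3·23 − 4·17 = 3·23 − 4·(40 − 1·23) = −4·40 + 7·23 = −4·40 + 7·(343 − 8·40) = 7·343 − 60·40. So 343·7 + 40·(-60) = 1.
Multiplying through by 800: s = 7·800 = 5600, t = (-60)·800 = -48000 is a solution.
Subtracting 140·40 from s and adding 140·343 to t gives the tidier solution (0, 20).
Indeed 686·0 + 80·20 = 0 + 1600 = 1600.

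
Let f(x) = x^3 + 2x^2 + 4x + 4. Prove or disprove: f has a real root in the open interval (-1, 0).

Evaluate at the endpoints: f(-1) = 1, f(0) = 4 — same sign (positive).
f'(x) = 3x^2 + 4x + 4 has discriminant 4² − 4·3·4 = -32 < 0, so f' has no real roots and is positive for every real x.
Hence f is strictly increasing on ℝ, and in particular on [-1, 0]. A strictly monotone function with same-sign endpoint values stays positive on the whole interval, so f has no zero in (-1, 0).

f has no root in that interval.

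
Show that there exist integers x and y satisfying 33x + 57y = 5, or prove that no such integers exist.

gcd(33, 57) = 3, so every integer of the form 33x + 57y is a multiple of 3.
But 5 = 3·1 + 2, so 3 ∤ 5.
So the equation is unsolvable over ℤ.

No such integers exist.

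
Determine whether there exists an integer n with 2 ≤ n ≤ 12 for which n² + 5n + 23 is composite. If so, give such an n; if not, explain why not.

The values for n = 2, 3, …, 12 are 37, 47, 59, 73, 89, 107, 127, 149, 173, 199, 227, and each of these is prime.
So no value in the range makes the expression composite.

No such integer n in that range exists.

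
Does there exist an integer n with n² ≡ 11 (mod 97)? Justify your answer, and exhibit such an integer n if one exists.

Take n = 37. Then 37² = 1369 = 14·97 + 11, so 37² ≡ 11 (mod 97).

n = 37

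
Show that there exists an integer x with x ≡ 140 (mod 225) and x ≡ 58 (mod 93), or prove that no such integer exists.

gcd(225, 93) = 3. If x ≡ 140 (mod 225) and x ≡ 58 (mod 93), then x ≡ 140 (mod 3) and x ≡ 58 (mod 3).
However 140 ≡ 2 and 58 ≡ 1 (mod 3), and 2 ≠ 1.
Therefore no such x exists.

There is no such integer.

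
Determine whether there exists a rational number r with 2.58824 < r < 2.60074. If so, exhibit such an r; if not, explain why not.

r = 13/5

Multiplying by 5: 5·2.58824 = 12.94120 and 5·2.60074 = 13.00370, so the integer 13 lies strictly between them.
Dividing back, 2.58824 < 13/5 < 2.60074, and 13/5 is rational.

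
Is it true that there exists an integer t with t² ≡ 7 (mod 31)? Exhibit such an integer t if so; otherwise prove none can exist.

t = 21

Take t = 21. Then 21² = 441 = 14·31 + 7, so 21² ≡ 7 (mod 31).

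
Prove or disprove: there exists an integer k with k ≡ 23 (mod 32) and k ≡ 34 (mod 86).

No, no such integer exists.

Reduce both congruences modulo 2, which divides 32 and 86: they say k ≡ 23 (mod 2) and k ≡ 34 (mod 2).
However 23 ≡ 1 and 34 ≡ 0 (mod 2), and 1 ≠ 0.
Hence the system has no solution.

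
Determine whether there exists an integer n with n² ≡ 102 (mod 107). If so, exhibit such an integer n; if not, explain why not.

Take n = 40. Then 40² = 1600 = 14·107 + 102, so 40² ≡ 102 (mod 107).

n = 40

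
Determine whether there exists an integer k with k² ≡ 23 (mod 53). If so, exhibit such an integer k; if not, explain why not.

Apply Euler's criterion with the prime 53: 23 is a quadratic residue iff 23^26 ≡ 1 (mod 53), and a non-residue iff it is ≡ −1.
Repeated squaring mod 53: 23^2 = 529 ≡ 52; 23^4 ≡ 52² = 2704 ≡ 1; 23^8 ≡ 1² = 1 ≡ 1; 23^16 ≡ 1² = 1 ≡ 1.
Since 26 = 16 + 8 + 2, 23^26 ≡ 1 · 1 · 52; multiplying out mod 53: 1·1 = 1 ≡ 1, then 1·52 = 52 ≡ 52. Thus 23^26 ≡ 52 ≡ −1 (mod 53).
The value −1 means 23 is a non-residue modulo 53, so k² ≡ 23 (mod 53) is impossible.

No, no such integer exists.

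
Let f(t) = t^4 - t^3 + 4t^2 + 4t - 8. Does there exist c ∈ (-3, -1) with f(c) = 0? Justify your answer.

Such a root exists.

f(-3) = 124 and f(-1) = -6, which have opposite signs.
Since f is a polynomial it is continuous on [-3, -1].
By the Intermediate Value Theorem, f takes the value 0 somewhere in the open interval.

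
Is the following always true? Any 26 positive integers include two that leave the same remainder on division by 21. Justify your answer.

Yes.

Each integer lies in one of the 21 residue classes modulo 21.
With 26 integers and only 21 classes, the pigeonhole principle forces two of them, say a and b, into the same class.
That is, a and b leave the same remainder on division by 21, as claimed.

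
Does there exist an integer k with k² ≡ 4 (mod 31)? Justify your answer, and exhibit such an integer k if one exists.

k = 2

Take k = 2. Then 2² = 4, and since 0 ≤ 4 < 31 this is already reduced: 2² ≡ 4 (mod 31).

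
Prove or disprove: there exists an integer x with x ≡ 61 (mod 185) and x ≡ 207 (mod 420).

gcd(185, 420) = 5. If x ≡ 61 (mod 185) and x ≡ 207 (mod 420), then x ≡ 61 (mod 5) and x ≡ 207 (mod 5).
These are incompatible: 61 − 207 = -146 is not divisible by 5.
So no integer satisfies both congruences.

There is no such integer.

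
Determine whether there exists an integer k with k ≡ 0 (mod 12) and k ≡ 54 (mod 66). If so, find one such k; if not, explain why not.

k = 120

Here gcd(12, 66) = 6, and both 0 and 54 leave remainder 0 mod 6, so the system is consistent.
Put k = 0 + 12t, so we need 12t ≡ 54 (mod 66), equivalently (divide by 6) 2t ≡ 9 (mod 11).
Invert 2 mod 11 by the Euclidean algorithm: 11 = 5·2 + 1, 2 = 2·1 + 0; back-substituting, 1 = 11 − 5·2. Hence 2·(-5) ≡ 1, so 2⁻¹ ≡ -5 ≡ 6 (mod 11).
Therefore t ≡ 6·9 = 54 ≡ 10 (mod 11).
Then k = 0 + 12·10 = 120.
Verify: 120 = 10·12 + 0 and 120 = 1·66 + 54. ✓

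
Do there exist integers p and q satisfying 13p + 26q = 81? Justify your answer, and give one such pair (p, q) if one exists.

Any value of 13p + 26q is a multiple of gcd(13, 26) = 13.
But 81 is not a multiple of 13 (it leaves remainder 3).
So the equation is unsolvable over ℤ.

No such integers exist.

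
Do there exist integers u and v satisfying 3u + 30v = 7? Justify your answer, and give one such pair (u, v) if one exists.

There are no such integers.

Both 3 and 30 are divisible by gcd(3, 30) = 3, hence so is any combination 3u + 30v.
But 7 = 3·2 + 1, so 3 ∤ 7.
So the equation is unsolvable over ℤ.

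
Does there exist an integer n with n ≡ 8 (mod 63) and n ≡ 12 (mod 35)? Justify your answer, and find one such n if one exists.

No such integer exists.

Reduce both congruences modulo 7, which divides 63 and 35: they say n ≡ 8 (mod 7) and n ≡ 12 (mod 7).
However 8 ≡ 1 and 12 ≡ 5 (mod 7), and 1 ≠ 5.
Hence the system has no solution.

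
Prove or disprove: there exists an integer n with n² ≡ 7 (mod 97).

No, no such integer exists.

97 is prime, so by Euler's criterion 7 is a square mod 97 iff 7^((97−1)/2) = 7^48 ≡ 1 (mod 97).
Squaring successively (mod 97): 7^2 = 49 ≡ 49; 7^4 ≡ 49² = 2401 ≡ 73; 7^8 ≡ 73² = 5329 ≡ 91; 7^16 ≡ 91² = 8281 ≡ 36; 7^32 ≡ 36² = 1296 ≡ 35.
Since 48 = 32 + 16, 7^48 ≡ 35 · 36; multiplying out mod 97: 35·36 = 1260 ≡ 96. Thus 7^48 ≡ 96 ≡ −1 (mod 97).
By Euler's criterion 7 is a quadratic non-residue mod 97: no n satisfies n² ≡ 7 (mod 97).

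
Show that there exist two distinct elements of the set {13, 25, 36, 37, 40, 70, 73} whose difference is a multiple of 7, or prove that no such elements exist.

Two integers differ by a multiple of 7 exactly when they have the same residue mod 7. The residues are 13↦6, 25↦4, 36↦1, 37↦2, 40↦5, 70↦0, 73↦3.
All 7 residues are distinct, so no two elements differ by a multiple of 7.

No such pair exists.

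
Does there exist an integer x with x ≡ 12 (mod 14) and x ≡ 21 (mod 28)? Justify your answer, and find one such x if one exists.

No, no such integer exists.

Reduce both congruences modulo 14, which divides 14 and 28: they say x ≡ 12 (mod 14) and x ≡ 21 (mod 14).
However 12 ≡ 12 and 21 ≡ 7 (mod 14), and 12 ≠ 7.
So no integer satisfies both congruences.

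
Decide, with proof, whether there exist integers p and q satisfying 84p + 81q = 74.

gcd(84, 81) = 3, so every integer of the form 84p + 81q is a multiple of 3.
But 74 is not a multiple of 3 (it leaves remainder 2).
Hence no integers p, q satisfy the equation.

No, no such integers exist.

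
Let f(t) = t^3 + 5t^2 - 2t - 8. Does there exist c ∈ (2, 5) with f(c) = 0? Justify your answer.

No such root exists.

f(2) = 16 and f(5) = 232, both positive, so a sign-change argument is unavailable; we show f keeps this sign on the whole interval.
Shift to the endpoint 2: with t = 2 + u (0 < u < 3), one computes f(2 + u) = u^3 + 11u^2 + 30u + 16.
The nonzero coefficients here are all positive, so for u > 0 every term is positive (or zero), and the constant term 16 is strictly positive.
So f is strictly positive on (2, 5); no root exists in the interval.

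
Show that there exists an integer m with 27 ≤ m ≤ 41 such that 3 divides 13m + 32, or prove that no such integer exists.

At m = 27 the value 383 is not a multiple of 3. m = 28 works, since 13·28 + 32 = 396 = 132·3.

m = 28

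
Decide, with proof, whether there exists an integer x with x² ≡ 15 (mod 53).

x = 42

Take x = 42. Then 42² = 1764 = 33·53 + 15, so 42² ≡ 15 (mod 53).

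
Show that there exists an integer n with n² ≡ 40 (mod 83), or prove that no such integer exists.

n = 66 works: 66² = 4356, and 4356 − 40 = 4316 = 52·83.

n = 66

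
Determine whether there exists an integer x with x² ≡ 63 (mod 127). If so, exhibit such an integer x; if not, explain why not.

Apply Euler's criterion with the prime 127: 63 is a quadratic residue iff 63^63 ≡ 1 (mod 127), and a non-residue iff it is ≡ −1.
Repeated squaring mod 127: 63^2 = 3969 ≡ 32; 63^4 ≡ 32² = 1024 ≡ 8; 63^8 ≡ 8² = 64 ≡ 64; 63^16 ≡ 64² = 4096 ≡ 32; 63^32 ≡ 32² = 1024 ≡ 8.
Since 63 = 32 + 16 + 8 + 4 + 2 + 1, 63^63 ≡ 8 · 32 · 64 · 8 · 32 · 63; multiplying out mod 127: 8·32 = 256 ≡ 2, then 2·64 = 128 ≡ 1, then 1·8 = 8 ≡ 8, then 8·32 = 256 ≡ 2, then 2·63 = 126 ≡ 126. Thus 63^63 ≡ 126 ≡ −1 (mod 127).
By Euler's criterion 63 is a quadratic non-residue mod 127: no x satisfies x² ≡ 63 (mod 127).

No, no such integer exists.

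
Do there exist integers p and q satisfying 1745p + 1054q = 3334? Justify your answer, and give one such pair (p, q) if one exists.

1745 and 1054 are coprime, so 1745p + 1054q ranges over all of ℤ.
Euclidean algorithm: 1745 = 1·1054 + 691, 1054 = 1·691 + 363, 691 = 1·363 + 328, 363 = 1·328 + 35, 328 = 9·35 + 13, 35 = 2·13 + 9, 13 = 1·9 + 4, 9 = 2·4 + 1, 4 = 4·1 + 0.
Back-substituting, 1 = 9 − 2·4 = 9 − 2·(13 − 1·9) = −2·13 + 3·9 = −2·13 + 3·(35 − 2·13) = 3·35 − 8·13 = 3·35 − 8·(328 − 9·35) = −8·328 + 75·35 = −8·328 + 75·(363 − 1·328) = 75·363 − 83·328 = 75·363 − 83·(691 − 1·363) = −83·691 + 158·363 = −83·691 + 158·(1054 − 1·691) = 158·1054 − 241·691 = 158·1054 − 241·(1745 − 1·1054) = −241·1745 + 399·1054; that is, 1745·(-241) + 1054·399 = 1.
Times 3334: 1745·(-803494) + 1054·1330266 = 3334, so (-803494, 1330266) solves it.
The general solution is p = -803494 + 1054k, q = 1330266 − 1745k; taking k = 763 gives the smaller pair p = 708, q = -1169.
Check: 1745·708 + 1054·(-1169) = 1235460 − 1232126 = 3334. ✓

p = 708, q = -1169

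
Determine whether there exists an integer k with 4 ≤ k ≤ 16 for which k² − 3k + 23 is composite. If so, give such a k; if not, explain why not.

k = 16

At k = 16: 16² − 3·16 + 23 = 231 = 3·77, which is composite.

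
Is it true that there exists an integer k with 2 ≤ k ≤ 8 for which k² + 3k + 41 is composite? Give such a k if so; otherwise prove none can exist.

At k = 2: 2² + 3·2 + 41 = 51 = 3·17, which is composite.

k = 2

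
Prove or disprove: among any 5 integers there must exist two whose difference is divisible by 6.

Try 5 consecutive integers, 5, 6, …, 9. Their remainders mod 6 are 5, 0, 1, 2, 3 — pairwise different, as any 5 ≤ 6 consecutive integers have distinct residues.
No two share a residue, so no pair has difference divisible by 6; the claim fails for this set.

No, the set {5, 6, 7, 8, 9} is a counterexample.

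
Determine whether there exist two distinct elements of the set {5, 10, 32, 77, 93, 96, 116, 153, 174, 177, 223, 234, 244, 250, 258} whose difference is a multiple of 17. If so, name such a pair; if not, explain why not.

Reduce each element modulo 17: 5↦5, 10↦10, 32↦15, 77↦9, 93↦8, 96↦11, 116↦14, 153↦0, 174↦4, 177↦7, 223↦2, 234↦13, 244↦6, 250↦12, 258↦3.
These 15 residues are pairwise different, hence no difference of two elements is divisible by 17.

There is no such pair.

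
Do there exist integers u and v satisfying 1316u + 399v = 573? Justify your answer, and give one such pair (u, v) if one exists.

Both 1316 and 399 are divisible by gcd(1316, 399) = 7, hence so is any combination 1316u + 399v.
However 573 leaves remainder 6 on division by 7.
So the equation is unsolvable over ℤ.

No, no such integers exist.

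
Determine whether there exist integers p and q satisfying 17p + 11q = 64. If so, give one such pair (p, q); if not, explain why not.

Since gcd(17, 11) = 1, every integer is an integer combination of 17 and 11.
Dividing repeatedly: 17 = 1·11 + 6, 11 = 1·6 + 5, 6 = 1·5 + 1, 5 = 5·1 + 0.
Back-substituting, 1 = 6 − 1·5 = 6 − (11 − 1·6) = −11 + 2·6 = −11 + 2·(17 − 1·11) = 2·17 − 3·11; that is, 17·2 + 11·(-3) = 1.
Multiplying through by 64: p = 2·64 = 128, q = (-3)·64 = -192 is a solution.
Shifting by a multiple of (11, −17) keeps it a solution: p = 128 − 11·11 = 7, q = -192 + 11·17 = -5.
Indeed 17·7 + 11·(-5) = 119 − 55 = 64.

p = 7, q = -5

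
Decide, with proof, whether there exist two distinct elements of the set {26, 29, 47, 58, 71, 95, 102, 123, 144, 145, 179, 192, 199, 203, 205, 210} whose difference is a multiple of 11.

29 mod 11 = 7 and 95 mod 11 = 7, so 95 − 29 = 66 = 6·11.

29 and 95 are such a pair.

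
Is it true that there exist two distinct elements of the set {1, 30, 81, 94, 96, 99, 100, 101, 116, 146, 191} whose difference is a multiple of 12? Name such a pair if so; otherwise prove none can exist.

No such pair exists.

Two integers differ by a multiple of 12 exactly when they have the same residue mod 12. The residues are 1↦1, 30↦6, 81↦9, 94↦10, 96↦0, 99↦3, 100↦4, 101↦5, 116↦8, 146↦2, 191↦11.
These 11 residues are pairwise different, hence no difference of two elements is divisible by 12.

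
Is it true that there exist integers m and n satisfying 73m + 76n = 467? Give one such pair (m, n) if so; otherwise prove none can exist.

m = 47, n = -39

Since gcd(73, 76) = 1, every integer is an integer combination of 73 and 76.
Run the Euclidean algorithm on 76 and 73: 76 = 1·73 + 3, 73 = 24·3 + 1, 3 = 3·1 + 0.
Back-substituting, 1 = 73 − 24·3 = 73 − 24·(76 − 1·73) = −24·76 + 25·73; that is, 73·25 + 76·(-24) = 1.
Times 467: 73·11675 + 76·(-11208) = 467, so (11675, -11208) solves it.
The general solution is m = 11675 + 76k, n = -11208 − 73k; taking k = -153 gives the smaller pair m = 47, n = -39.
Indeed 73·47 + 76·(-39) = 3431 − 2964 = 467.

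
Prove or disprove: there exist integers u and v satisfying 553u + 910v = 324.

Both 553 and 910 are divisible by gcd(553, 910) = 7, hence so is any combination 553u + 910v.
But 324 = 7·46 + 2, so 7 ∤ 324.
Hence no integers u, v satisfy the equation.

No, no such integers exist.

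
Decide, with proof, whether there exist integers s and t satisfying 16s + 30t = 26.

Since gcd(16, 30) = 2 and 26 = 2·13, Bézout's identity guarantees a solution.
Dividing through by 2 reduces the equation to 8s + 15t = 13.
Dividing repeatedly: 15 = 1·8 + 7, 8 = 1·7 + 1, 7 = 7·1 + 0.
Working back up the chain: 1 = 8 − 1·7 = 8 − (15 − 1·8) = −15 + 2·8. So 8·2 + 15·(-1) = 1.
Multiplying through by 13: s = 2·13 = 26, t = (-1)·13 = -13 is a solution.
Shifting by a multiple of (15, −8) keeps it a solution: s = 26 − 1·15 = 11, t = -13 + 1·8 = -5.
Check: 16·11 + 30·(-5) = 176 − 150 = 26. ✓

s = 11, t = -5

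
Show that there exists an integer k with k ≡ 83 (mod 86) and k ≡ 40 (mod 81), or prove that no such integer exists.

k = 3523

The moduli 86 and 81 are coprime, so by the Chinese Remainder Theorem a unique solution modulo 6966 exists.
Write k = 83 + 86t and require 83 + 86t ≡ 40 (mod 81), i.e. 86t ≡ 38 (mod 81).
86 ≡ 5 (mod 81), so this reads 5t ≡ 38 (mod 81). Note 5·65 = 325 ≡ 1 (mod 81) (as 325 − 1 = 4·81), so 5⁻¹ ≡ 65.
Multiplying by 65: t ≡ 65·38 = 2470 ≡ 40 (mod 81).
Taking t = 40 gives k = 83 + 86·40 = 3523.
Indeed 3523 ≡ 83 (mod 86) and 3523 ≡ 40 (mod 81).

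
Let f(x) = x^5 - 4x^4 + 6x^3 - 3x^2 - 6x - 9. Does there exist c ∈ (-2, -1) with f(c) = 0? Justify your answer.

No.

f(-2) = -153 and f(-1) = -17, both negative, so a sign-change argument is unavailable; we show f keeps this sign on the whole interval.
Shift to the endpoint -1: with x = -1 − u (0 < u < 1), one computes f(-1 − u) = -u^5 - 9u^4 - 32u^3 - 55u^2 - 39u - 17.
The nonzero coefficients here are all negative, so for u > 0 every term is negative (or zero), and the constant term -17 is strictly negative.
So f is strictly negative on (-2, -1); no root exists in the interval.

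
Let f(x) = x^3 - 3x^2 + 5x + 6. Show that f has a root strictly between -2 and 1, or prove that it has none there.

Such a root exists.

f(-2) = -24 and f(1) = 9, which have opposite signs.
As a polynomial, f is continuous on every closed interval.
By the Intermediate Value Theorem f must vanish at some point of (-2, 1).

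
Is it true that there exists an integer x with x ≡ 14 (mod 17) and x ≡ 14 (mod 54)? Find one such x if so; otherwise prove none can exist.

gcd(17, 54) = 1, so the Chinese Remainder Theorem guarantees exactly one residue class mod 918 satisfying both.
Any solution of the first congruence is x = 14 + 17t; substituting into the second, 17t ≡ 14 − 14 ≡ 0 (mod 54).
t = 0 satisfies this.
Taking t = 0 gives x = 14 + 17·0 = 14.
Verify: 14 = 0·17 + 14 and 14 = 0·54 + 14. ✓

x = 14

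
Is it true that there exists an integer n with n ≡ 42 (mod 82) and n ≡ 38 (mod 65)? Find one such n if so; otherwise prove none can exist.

n = 3158

The moduli 82 and 65 are coprime, so by the Chinese Remainder Theorem a unique solution modulo 5330 exists.
Any solution of the first congruence is n = 42 + 82t; substituting into the second, 82t ≡ 38 − 42 ≡ 61 (mod 65).
82 ≡ 17 (mod 65), so this reads 17t ≡ 61 (mod 65). Note 17·23 = 391 ≡ 1 (mod 65) (as 391 − 1 = 6·65), so 17⁻¹ ≡ 23.
Multiplying by 23: t ≡ 23·61 = 1403 ≡ 38 (mod 65).
Taking t = 38 gives n = 42 + 82·38 = 3158.
Verify: 3158 = 38·82 + 42 and 3158 = 48·65 + 38. ✓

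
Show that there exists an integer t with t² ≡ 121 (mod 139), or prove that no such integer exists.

t = 128

Take t = 128. Then 128² = 16384 = 117·139 + 121, so 128² ≡ 121 (mod 139).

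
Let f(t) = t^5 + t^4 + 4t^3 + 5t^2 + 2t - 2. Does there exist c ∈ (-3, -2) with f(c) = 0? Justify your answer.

No.

f(-3) = -233 and f(-2) = -34, both negative, so a sign-change argument is unavailable; we show f keeps this sign on the whole interval.
Substitute t = -2 − u, where 0 < u < 1 on the interval. Expanding, f(-2 − u) = -u^5 - 9u^4 - 36u^3 - 75u^2 - 78u - 34.
All 6 nonzero coefficients of this polynomial in u are negative; hence for u > 0 the value is a sum of negative terms (the constant -34 among them).
So f is strictly negative on (-3, -2); no root exists in the interval.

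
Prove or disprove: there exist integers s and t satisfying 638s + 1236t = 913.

No such integers exist.

gcd(638, 1236) = 2, so every integer of the form 638s + 1236t is a multiple of 2.
But 913 is not a multiple of 2 (it leaves remainder 1).
So the equation is unsolvable over ℤ.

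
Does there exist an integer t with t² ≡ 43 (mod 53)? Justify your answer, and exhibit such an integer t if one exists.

Take t = 34. Then 34² = 1156 = 21·53 + 43, so 34² ≡ 43 (mod 53).

t = 34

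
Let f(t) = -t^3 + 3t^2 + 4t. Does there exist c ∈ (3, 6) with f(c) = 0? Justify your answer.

f(3) = 12 and f(6) = -84, which have opposite signs.
As a polynomial, f is continuous on every closed interval.
By the Intermediate Value Theorem f must vanish at some point of (3, 6).

Yes, f has a root in the interval.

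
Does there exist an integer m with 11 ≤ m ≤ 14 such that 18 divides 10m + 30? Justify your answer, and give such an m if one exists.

The values of 10m + 30 for m = 11, 12, 13, 14 are 140, 150, 160, 170; reduced mod 18 these are 14, 6, 16, 8.
The residue 0 does not occur, so no m in [11, 14] makes 10m + 30 a multiple of 18.

There is no such integer m in that range.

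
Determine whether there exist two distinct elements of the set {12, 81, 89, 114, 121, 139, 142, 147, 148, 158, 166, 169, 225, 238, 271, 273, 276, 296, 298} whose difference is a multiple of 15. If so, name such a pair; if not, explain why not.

Yes: 12 and 147.

12 mod 15 = 12 and 147 mod 15 = 12, so 147 − 12 = 135 = 9·15.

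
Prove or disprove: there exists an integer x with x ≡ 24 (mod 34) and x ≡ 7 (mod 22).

Both moduli are multiples of 2 = gcd(34, 22), so any solution would satisfy x ≡ 24 and x ≡ 7 modulo 2 simultaneously.
However 24 ≡ 0 and 7 ≡ 1 (mod 2), and 0 ≠ 1.
So no integer satisfies both congruences.

No such integer exists.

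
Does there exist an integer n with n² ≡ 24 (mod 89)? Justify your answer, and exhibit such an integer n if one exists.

No, no such integer exists.

Apply Euler's criterion with the prime 89: 24 is a quadratic residue iff 24^44 ≡ 1 (mod 89), and a non-residue iff it is ≡ −1.
Repeated squaring mod 89: 24^2 = 576 ≡ 42; 24^4 ≡ 42² = 1764 ≡ 73; 24^8 ≡ 73² = 5329 ≡ 78; 24^16 ≡ 78² = 6084 ≡ 32; 24^32 ≡ 32² = 1024 ≡ 45.
Since 44 = 32 + 8 + 4, 24^44 ≡ 45 · 78 · 73; multiplying out mod 89: 45·78 = 3510 ≡ 39, then 39·73 = 2847 ≡ 88. Thus 24^44 ≡ 88 ≡ −1 (mod 89).
By Euler's criterion 24 is a quadratic non-residue mod 89: no n satisfies n² ≡ 24 (mod 89).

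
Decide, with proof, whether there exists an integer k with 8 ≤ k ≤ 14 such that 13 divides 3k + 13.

k = 13

At k = 13 we get 3·13 + 13 = 52, and 52 = 13·4.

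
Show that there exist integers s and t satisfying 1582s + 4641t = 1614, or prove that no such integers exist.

No, no such integers exist.

Both 1582 and 4641 are divisible by gcd(1582, 4641) = 7, hence so is any combination 1582s + 4641t.
But 1614 = 7·230 + 4, so 7 ∤ 1614.
Therefore 1582s + 4641t = 1614 has no solution in integers.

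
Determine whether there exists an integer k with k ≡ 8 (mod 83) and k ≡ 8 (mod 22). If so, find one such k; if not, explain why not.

k = 8

Since 83 and 22 share no common factor, CRT says the pair of congruences has a solution (unique mod 1826).
Any solution of the first congruence is k = 8 + 83t; substituting into the second, 83t ≡ 8 − 8 ≡ 0 (mod 22).
83 ≡ 17 (mod 22), so this reads 17t ≡ 0 (mod 22). t = 0 satisfies this.
Taking t = 0 gives k = 8 + 83·0 = 8.
Check: 8 mod 83 = 8, 8 mod 22 = 8. ✓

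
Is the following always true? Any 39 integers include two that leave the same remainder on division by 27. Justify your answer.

Yes, this is always true.

Partition the integers by their residue mod 27; there are 27 classes.
Placing 39 integers into 27 classes, some class receives at least two — say a and b.
That is, a and b leave the same remainder on division by 27, as claimed.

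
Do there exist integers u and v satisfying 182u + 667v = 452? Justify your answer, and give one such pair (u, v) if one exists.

Since gcd(182, 667) = 1, every integer is an integer combination of 182 and 667.
Euclidean algorithm: 667 = 3·182 + 121, 182 = 1·121 + 61, 121 = 1·61 + 60, 61 = 1·60 + 1, 60 = 60·1 + 0.
Unwinding: 1 = 61 − 1·60 = 61 − (121 − 1·61) = −121 + 2·61 = −121 + 2·(182 − 1·121) = 2·182 − 3·121 = 2·182 − 3·(667 − 3·182) = −3·667 + 11·182, i.e. 182·11 + 667·(-3) = 1.
Times 452: 182·4972 + 667·(-1356) = 452, so (4972, -1356) solves it.
Shifting by a multiple of (667, −182) keeps it a solution: u = 4972 − 7·667 = 303, v = -1356 + 7·182 = -82.
Indeed 182·303 + 667·(-82) = 55146 − 54694 = 452.

u = 303, v = -82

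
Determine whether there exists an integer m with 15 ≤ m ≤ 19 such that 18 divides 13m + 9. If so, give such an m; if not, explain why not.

There is no such integer m in that range.

The values of 13m + 9 for m = 15, 16, …, 19 are 204, 217, 230, 243, 256; reduced mod 18 these are 6, 1, 14, 9, 4.
The residue 0 does not occur, so no m in [15, 19] makes 13m + 9 a multiple of 18.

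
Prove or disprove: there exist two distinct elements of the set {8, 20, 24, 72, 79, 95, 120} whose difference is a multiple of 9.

No, no such pair exists.

Residues mod 9: 8↦8, 20↦2, 24↦6, 72↦0, 79↦7, 95↦5, 120↦3.
These 7 residues are pairwise different, hence no difference of two elements is divisible by 9.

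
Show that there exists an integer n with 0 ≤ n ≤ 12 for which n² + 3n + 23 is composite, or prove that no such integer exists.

n = 6

At n = 6: 6² + 3·6 + 23 = 77 = 7·11, which is composite.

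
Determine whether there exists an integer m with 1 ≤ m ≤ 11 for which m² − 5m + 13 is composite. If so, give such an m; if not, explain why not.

m = 4

At m = 4: 4² − 5·4 + 13 = 9 = 3·3, which is composite.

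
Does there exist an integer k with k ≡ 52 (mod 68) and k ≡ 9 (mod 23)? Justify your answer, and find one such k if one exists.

Since 68 and 23 share no common factor, CRT says the pair of congruences has a solution (unique mod 1564).
Any solution of the first congruence is k = 52 + 68t; substituting into the second, 68t ≡ 9 − 52 ≡ 3 (mod 23).
68 ≡ 22 (mod 23), so this reads 22t ≡ 3 (mod 23). Since 22·22 = 484 = 21·23 + 1, the inverse of 22 mod 23 is 22.
Therefore t ≡ 22·3 = 66 ≡ 20 (mod 23).
Taking t = 20 gives k = 52 + 68·20 = 1412.
Verify: 1412 = 20·68 + 52 and 1412 = 61·23 + 9. ✓

k = 1412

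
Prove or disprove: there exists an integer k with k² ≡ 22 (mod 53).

No such integer exists.

Apply Euler's criterion with the prime 53: 22 is a quadratic residue iff 22^26 ≡ 1 (mod 53), and a non-residue iff it is ≡ −1.
Repeated squaring mod 53: 22^2 = 484 ≡ 7; 22^4 ≡ 7² = 49 ≡ 49; 22^8 ≡ 49² = 2401 ≡ 16; 22^16 ≡ 16² = 256 ≡ 44.
Since 26 = 16 + 8 + 2, 22^26 ≡ 44 · 16 · 7; multiplying out mod 53: 44·16 = 704 ≡ 15, then 15·7 = 105 ≡ 52. Thus 22^26 ≡ 52 ≡ −1 (mod 53).
The value −1 means 22 is a non-residue modulo 53, so k² ≡ 22 (mod 53) is impossible.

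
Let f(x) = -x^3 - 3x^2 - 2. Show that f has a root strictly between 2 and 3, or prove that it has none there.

The endpoint values f(2) = -22 and f(3) = -56 are both negative. Claim: f(x) < 0 for every x in (2, 3).
Substitute x = 2 + u, where 0 < u < 1 on the interval. Expanding, f(2 + u) = -u^3 - 9u^2 - 24u - 22.
All 4 nonzero coefficients of this polynomial in u are negative; hence for u > 0 the value is a sum of negative terms (the constant -22 among them).
So f is strictly negative on (2, 3); no root exists in the interval.

f has no root in that interval.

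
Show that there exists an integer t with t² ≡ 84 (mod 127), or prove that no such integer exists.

Take t = 46. Then 46² = 2116 = 16·127 + 84, so 46² ≡ 84 (mod 127).

t = 46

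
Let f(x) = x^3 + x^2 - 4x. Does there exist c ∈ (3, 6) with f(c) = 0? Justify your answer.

f(3) = 24 and f(6) = 228, both positive, so a sign-change argument is unavailable; we show f keeps this sign on the whole interval.
Shift to the endpoint 3: with x = 3 + u (0 < u < 3), one computes f(3 + u) = u^3 + 10u^2 + 29u + 24.
All 4 nonzero coefficients of this polynomial in u are positive; hence for u > 0 the value is a sum of positive terms (the constant 24 among them).
Therefore f(x) > 0 throughout (3, 6), and f has no zero there.

No.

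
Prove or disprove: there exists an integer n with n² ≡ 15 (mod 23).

No, no such integer exists.

23 is prime, so by Euler's criterion 15 is a square mod 23 iff 15^((23−1)/2) = 15^11 ≡ 1 (mod 23).
Repeated squaring mod 23: 15^2 = 225 ≡ 18; 15^4 ≡ 18² = 324 ≡ 2; 15^8 ≡ 2² = 4 ≡ 4.
Since 11 = 8 + 2 + 1, 15^11 ≡ 4 · 18 · 15; multiplying out mod 23: 4·18 = 72 ≡ 3, then 3·15 = 45 ≡ 22. Thus 15^11 ≡ 22 ≡ −1 (mod 23).
The value −1 means 15 is a non-residue modulo 23, so n² ≡ 15 (mod 23) is impossible.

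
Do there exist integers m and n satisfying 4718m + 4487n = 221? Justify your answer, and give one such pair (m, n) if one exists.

gcd(4718, 4487) = 7, so every integer of the form 4718m + 4487n is a multiple of 7.
But 221 is not a multiple of 7 (it leaves remainder 4).
Hence no integers m, n satisfy the equation.

No, no such integers exist.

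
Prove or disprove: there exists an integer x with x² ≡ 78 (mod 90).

Work modulo the divisor 5 of 90. If x² ≡ 78 (mod 90) then x² ≡ 3 (mod 5).
Squares mod 5 repeat after x = 2 (as (−x)² = x²); for x = 0..2 they are 0, 1, 4.
The set of squares mod 5 is therefore {0, 1, 4}, which does not contain 3.
Hence no integer x has x² ≡ 78 (mod 90).

No such integer exists.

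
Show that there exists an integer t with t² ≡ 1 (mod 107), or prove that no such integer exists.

t = 106

t = 106 works: 106² = 11236, and 11236 − 1 = 11235 = 105·107.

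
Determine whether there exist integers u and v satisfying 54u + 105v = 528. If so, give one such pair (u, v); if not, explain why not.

u = 2, v = 4

Since gcd(54, 105) = 3 and 528 = 3·176, Bézout's identity guarantees a solution.
Dividing through by 3 reduces the equation to 18u + 35v = 176.
Euclidean algorithm: 35 = 1·18 + 17, 18 = 1·17 + 1, 17 = 17·1 + 0.
Back-substituting, 1 = 18 − 1·17 = 18 − (35 − 1·18) = −35 + 2·18; that is, 18·2 + 35·(-1) = 1.
Scaling by 176 gives the particular solution (u, v) = (352, -176).
The general solution is u = 352 + 35k, v = -176 − 18k; taking k = -10 gives the smaller pair u = 2, v = 4.
Check: 54·2 + 105·4 = 108 + 420 = 528. ✓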